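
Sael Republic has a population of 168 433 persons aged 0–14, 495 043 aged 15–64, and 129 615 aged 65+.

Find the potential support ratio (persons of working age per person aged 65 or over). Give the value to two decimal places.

Potential support ratio: 3.82

Potential support ratio = 495 043 / 129 615 = 3.82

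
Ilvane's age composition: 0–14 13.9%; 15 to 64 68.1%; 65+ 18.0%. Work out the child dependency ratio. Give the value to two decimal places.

Youth dependency ratio: 20.41

Youth dependency ratio = 13.9 / 68.1 × 100 = 20.41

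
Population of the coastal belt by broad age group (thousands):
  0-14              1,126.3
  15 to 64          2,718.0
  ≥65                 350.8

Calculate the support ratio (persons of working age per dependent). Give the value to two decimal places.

Support ratio: 1.84

Support ratio = 2,718.0 / (1,126.3 + 350.8) = 2,718.0 / 1,477.1 = 1.84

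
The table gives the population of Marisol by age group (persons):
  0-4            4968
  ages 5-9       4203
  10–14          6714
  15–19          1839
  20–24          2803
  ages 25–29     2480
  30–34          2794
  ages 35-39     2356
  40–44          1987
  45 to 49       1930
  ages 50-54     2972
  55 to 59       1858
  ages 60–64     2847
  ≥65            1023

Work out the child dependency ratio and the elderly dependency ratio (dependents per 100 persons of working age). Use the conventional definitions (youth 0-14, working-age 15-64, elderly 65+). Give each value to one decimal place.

Youth dependency ratio: 66.6
Old-age dependency ratio: 4.3

0–14: 4968 + 4203 + 6714 = 15885
15–64: 1839 + 2803 + 2480 + 2794 + 2356 + 1987 + 1930 + 2972 + 1858 + 2847 = 23866
65+: 1023
Youth dependency ratio = 15885 / 23866 × 100 = 66.6
Old-age dependency ratio = 1023 / 23866 × 100 = 4.3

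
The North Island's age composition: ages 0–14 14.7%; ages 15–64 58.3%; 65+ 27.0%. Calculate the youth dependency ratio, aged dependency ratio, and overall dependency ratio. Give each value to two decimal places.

Youth dependency ratio: 25.21
Old-age dependency ratio: 46.31
Total dependency ratio: 71.53

Youth dependency ratio = 14.7 / 58.3 × 100 = 25.21
Old-age dependency ratio = 27.0 / 58.3 × 100 = 46.31
Total dependency ratio = (14.7 + 27.0) / 58.3 × 100 = 41.7 / 58.3 × 100 = 71.53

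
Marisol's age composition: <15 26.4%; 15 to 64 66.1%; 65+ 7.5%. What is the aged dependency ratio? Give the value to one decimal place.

Old-age dependency ratio: 11.3

Old-age dependency ratio = 7.5 / 66.1 × 100 = 11.3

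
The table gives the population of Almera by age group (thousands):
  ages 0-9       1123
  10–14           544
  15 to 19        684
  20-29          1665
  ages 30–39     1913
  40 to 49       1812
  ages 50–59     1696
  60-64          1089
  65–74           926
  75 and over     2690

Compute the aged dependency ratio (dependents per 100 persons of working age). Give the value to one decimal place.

Old-age dependency ratio: 40.8

0–14: 1123 + 544 = 1667
15–64: 684 + 1665 + 1913 + 1812 + 1696 + 1089 = 8859
65+: 926 + 2690 = 3616
Old-age dependency ratio = 3616 / 8859 × 100 = 40.8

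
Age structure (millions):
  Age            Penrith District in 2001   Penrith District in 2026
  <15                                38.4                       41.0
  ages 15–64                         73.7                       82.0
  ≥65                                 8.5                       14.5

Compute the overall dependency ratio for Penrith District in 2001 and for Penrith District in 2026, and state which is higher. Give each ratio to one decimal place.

Penrith District in 2001: (38.4 + 8.5) / 73.7 × 100 = 46.9 / 73.7 × 100 = 63.6
Penrith District in 2026: (41.0 + 14.5) / 82.0 × 100 = 55.5 / 82.0 × 100 = 67.7

Penrith District in 2001: 63.6
Penrith District in 2026: 67.7
Higher: Penrith District in 2026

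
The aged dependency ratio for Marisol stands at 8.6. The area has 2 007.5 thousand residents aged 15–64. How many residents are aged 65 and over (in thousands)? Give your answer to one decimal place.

Old-age dependency ratio = elderly / working-age × 100
8.6 = E / 2 007.5 × 100
⇒ 172.6

Aged 65 and over: 172.6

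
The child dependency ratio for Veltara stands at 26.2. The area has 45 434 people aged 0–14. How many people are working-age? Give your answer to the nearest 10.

Youth dependency ratio = youth / working-age × 100
26.2 = 45 434 / W × 100
⇒ 173 410

Working-age: 173 410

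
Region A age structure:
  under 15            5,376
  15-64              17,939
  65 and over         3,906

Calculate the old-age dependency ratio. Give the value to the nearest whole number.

Old-age dependency ratio: 22

Old-age dependency ratio = 3,906 / 17,939 × 100 = 22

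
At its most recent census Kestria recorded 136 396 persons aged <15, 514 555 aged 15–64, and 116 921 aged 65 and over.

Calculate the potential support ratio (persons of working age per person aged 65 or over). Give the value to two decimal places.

Potential support ratio = 514 555 / 116 921 = 4.40

Potential support ratio: 4.40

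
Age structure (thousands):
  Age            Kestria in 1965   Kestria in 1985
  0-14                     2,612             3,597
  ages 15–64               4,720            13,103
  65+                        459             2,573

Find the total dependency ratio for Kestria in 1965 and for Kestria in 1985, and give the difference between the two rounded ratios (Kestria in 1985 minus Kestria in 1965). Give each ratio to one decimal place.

Kestria in 1965: (2,612 + 459) / 4,720 × 100 = 3,071 / 4,720 × 100 = 65.1
Kestria in 1985: (3,597 + 2,573) / 13,103 × 100 = 6,170 / 13,103 × 100 = 47.1

Kestria in 1965: 65.1
Kestria in 1985: 47.1
Difference: -18.0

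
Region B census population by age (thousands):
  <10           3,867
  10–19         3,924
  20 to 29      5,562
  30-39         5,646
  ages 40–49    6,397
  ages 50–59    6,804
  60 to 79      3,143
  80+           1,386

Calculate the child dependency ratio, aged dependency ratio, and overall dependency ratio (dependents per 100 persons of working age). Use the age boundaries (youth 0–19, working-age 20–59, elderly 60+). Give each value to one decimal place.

0–19: 3,867 + 3,924 = 7,791
20–59: 5,562 + 5,646 + 6,397 + 6,804 = 24,409
60+: 3,143 + 1,386 = 4,529
Youth dependency ratio = 7,791 / 24,409 × 100 = 31.9
Old-age dependency ratio = 4,529 / 24,409 × 100 = 18.6
Total dependency ratio = (7,791 + 4,529) / 24,409 × 100 = 12,320 / 24,409 × 100 = 50.5

Youth dependency ratio: 31.9
Old-age dependency ratio: 18.6
Total dependency ratio: 50.5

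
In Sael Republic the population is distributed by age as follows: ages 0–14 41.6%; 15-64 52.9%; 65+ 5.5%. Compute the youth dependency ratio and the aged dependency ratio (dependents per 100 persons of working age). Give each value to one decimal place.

Youth dependency ratio = 41.6 / 52.9 × 100 = 78.6
Old-age dependency ratio = 5.5 / 52.9 × 100 = 10.4

Youth dependency ratio: 78.6
Old-age dependency ratio: 10.4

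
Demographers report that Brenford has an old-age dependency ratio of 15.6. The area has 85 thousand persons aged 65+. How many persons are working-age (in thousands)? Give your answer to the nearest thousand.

Old-age dependency ratio = elderly / working-age × 100
15.6 = 85 / W × 100
⇒ 545

Working-age: 545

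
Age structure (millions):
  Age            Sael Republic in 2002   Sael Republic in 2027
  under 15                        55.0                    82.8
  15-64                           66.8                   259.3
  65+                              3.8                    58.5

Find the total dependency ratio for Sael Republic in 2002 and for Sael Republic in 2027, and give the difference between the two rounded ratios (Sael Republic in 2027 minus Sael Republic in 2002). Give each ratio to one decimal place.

Sael Republic in 2002: (55.0 + 3.8) / 66.8 × 100 = 58.8 / 66.8 × 100 = 88.0
Sael Republic in 2027: (82.8 + 58.5) / 259.3 × 100 = 141.3 / 259.3 × 100 = 54.5

Sael Republic in 2002: 88.0
Sael Republic in 2027: 54.5
Difference: -33.5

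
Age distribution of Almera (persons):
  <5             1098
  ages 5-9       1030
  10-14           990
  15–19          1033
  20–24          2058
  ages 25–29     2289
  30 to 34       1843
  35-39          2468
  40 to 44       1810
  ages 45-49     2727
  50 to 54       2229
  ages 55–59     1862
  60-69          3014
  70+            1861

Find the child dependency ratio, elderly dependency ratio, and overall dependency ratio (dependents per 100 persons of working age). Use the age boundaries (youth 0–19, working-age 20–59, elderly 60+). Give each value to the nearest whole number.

0–19: 1098 + 1030 + 990 + 1033 = 4151
20–59: 2058 + 2289 + 1843 + 2468 + 1810 + 2727 + 2229 + 1862 = 17286
60+: 3014 + 1861 = 4875
Youth dependency ratio = 4151 / 17286 × 100 = 24
Old-age dependency ratio = 4875 / 17286 × 100 = 28
Total dependency ratio = (4151 + 4875) / 17286 × 100 = 9026 / 17286 × 100 = 52

Youth dependency ratio: 24
Old-age dependency ratio: 28
Total dependency ratio: 52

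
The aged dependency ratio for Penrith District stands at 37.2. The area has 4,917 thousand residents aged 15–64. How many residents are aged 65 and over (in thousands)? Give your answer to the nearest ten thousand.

Old-age dependency ratio = elderly / working-age × 100
37.2 = E / 4,917 × 100
⇒ 1,830

Aged 65 and over: 1,830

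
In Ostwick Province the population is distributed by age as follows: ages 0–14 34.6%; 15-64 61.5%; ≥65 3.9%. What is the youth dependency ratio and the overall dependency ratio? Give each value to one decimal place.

Youth dependency ratio: 56.3
Total dependency ratio: 62.6

Youth dependency ratio = 34.6 / 61.5 × 100 = 56.3
Total dependency ratio = (34.6 + 3.9) / 61.5 × 100 = 38.5 / 61.5 × 100 = 62.6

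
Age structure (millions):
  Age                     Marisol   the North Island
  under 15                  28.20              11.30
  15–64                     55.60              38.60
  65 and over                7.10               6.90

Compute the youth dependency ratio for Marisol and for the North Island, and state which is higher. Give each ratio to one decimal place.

Marisol: 28.20 / 55.60 × 100 = 50.7
the North Island: 11.30 / 38.60 × 100 = 29.3

Marisol: 50.7
the North Island: 29.3
Higher: Marisol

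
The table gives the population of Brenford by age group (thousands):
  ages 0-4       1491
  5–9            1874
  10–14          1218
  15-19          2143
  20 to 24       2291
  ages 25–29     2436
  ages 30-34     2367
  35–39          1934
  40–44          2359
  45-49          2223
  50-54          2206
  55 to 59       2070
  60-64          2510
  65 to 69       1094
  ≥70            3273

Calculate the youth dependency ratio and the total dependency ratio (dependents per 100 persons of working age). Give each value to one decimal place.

Youth dependency ratio: 20.3
Total dependency ratio: 39.7

0–14: 1491 + 1874 + 1218 = 4583
15–64: 2143 + 2291 + 2436 + 2367 + 1934 + 2359 + 2223 + 2206 + 2070 + 2510 = 22539
65+: 1094 + 3273 = 4367
Youth dependency ratio = 4583 / 22539 × 100 = 20.3
Total dependency ratio = (4583 + 4367) / 22539 × 100 = 8950 / 22539 × 100 = 39.7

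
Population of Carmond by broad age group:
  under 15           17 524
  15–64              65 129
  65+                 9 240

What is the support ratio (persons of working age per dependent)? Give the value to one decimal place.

Support ratio: 2.4

Support ratio = 65 129 / (17 524 + 9 240) = 65 129 / 26 764 = 2.4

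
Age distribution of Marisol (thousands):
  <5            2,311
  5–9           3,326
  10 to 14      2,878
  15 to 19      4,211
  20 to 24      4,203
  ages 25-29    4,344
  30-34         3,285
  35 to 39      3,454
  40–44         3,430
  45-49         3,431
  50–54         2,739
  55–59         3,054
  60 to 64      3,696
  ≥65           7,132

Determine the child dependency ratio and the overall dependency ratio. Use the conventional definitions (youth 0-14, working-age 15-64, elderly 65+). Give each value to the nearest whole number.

Youth dependency ratio: 24
Total dependency ratio: 44

0–14: 2,311 + 3,326 + 2,878 = 8,515
15–64: 4,211 + 4,203 + 4,344 + 3,285 + 3,454 + 3,430 + 3,431 + 2,739 + 3,054 + 3,696 = 35,847
65+: 7,132
Youth dependency ratio = 8,515 / 35,847 × 100 = 24
Total dependency ratio = (8,515 + 7,132) / 35,847 × 100 = 15,647 / 35,847 × 100 = 44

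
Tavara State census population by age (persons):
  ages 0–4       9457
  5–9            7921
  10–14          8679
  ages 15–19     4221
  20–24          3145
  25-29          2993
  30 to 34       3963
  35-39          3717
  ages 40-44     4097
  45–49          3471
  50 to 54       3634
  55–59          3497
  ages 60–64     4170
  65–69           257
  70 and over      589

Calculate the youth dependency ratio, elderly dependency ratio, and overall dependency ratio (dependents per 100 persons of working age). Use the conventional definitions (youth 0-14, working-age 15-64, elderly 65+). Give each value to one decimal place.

0–14: 9457 + 7921 + 8679 = 26057
15–64: 4221 + 3145 + 2993 + 3963 + 3717 + 4097 + 3471 + 3634 + 3497 + 4170 = 36908
65+: 257 + 589 = 846
Youth dependency ratio = 26057 / 36908 × 100 = 70.6
Old-age dependency ratio = 846 / 36908 × 100 = 2.3
Total dependency ratio = (26057 + 846) / 36908 × 100 = 26903 / 36908 × 100 = 72.9

Youth dependency ratio: 70.6
Old-age dependency ratio: 2.3
Total dependency ratio: 72.9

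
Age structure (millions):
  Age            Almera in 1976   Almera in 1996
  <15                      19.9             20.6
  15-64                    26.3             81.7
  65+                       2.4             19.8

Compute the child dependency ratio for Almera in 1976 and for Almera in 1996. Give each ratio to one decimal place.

Almera in 1976: 19.9 / 26.3 × 100 = 75.7
Almera in 1996: 20.6 / 81.7 × 100 = 25.2

Almera in 1976: 75.7
Almera in 1996: 25.2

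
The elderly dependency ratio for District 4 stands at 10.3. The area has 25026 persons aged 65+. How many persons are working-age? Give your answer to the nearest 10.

Working-age: 242970

Old-age dependency ratio = elderly / working-age × 100
10.3 = 25026 / W × 100
⇒ 242970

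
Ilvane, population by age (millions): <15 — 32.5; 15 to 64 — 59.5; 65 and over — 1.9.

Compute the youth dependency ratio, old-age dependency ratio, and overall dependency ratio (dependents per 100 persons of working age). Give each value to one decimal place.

Youth dependency ratio: 54.6
Old-age dependency ratio: 3.2
Total dependency ratio: 57.8

Youth dependency ratio = 32.5 / 59.5 × 100 = 54.6
Old-age dependency ratio = 1.9 / 59.5 × 100 = 3.2
Total dependency ratio = (32.5 + 1.9) / 59.5 × 100 = 34.4 / 59.5 × 100 = 57.8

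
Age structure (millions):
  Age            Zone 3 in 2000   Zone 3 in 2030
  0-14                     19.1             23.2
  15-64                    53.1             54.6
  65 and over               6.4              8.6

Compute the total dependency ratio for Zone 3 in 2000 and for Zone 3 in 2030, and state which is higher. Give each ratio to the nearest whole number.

Zone 3 in 2000: 48
Zone 3 in 2030: 58
Higher: Zone 3 in 2030

Zone 3 in 2000: (19.1 + 6.4) / 53.1 × 100 = 25.5 / 53.1 × 100 = 48
Zone 3 in 2030: (23.2 + 8.6) / 54.6 × 100 = 31.8 / 54.6 × 100 = 58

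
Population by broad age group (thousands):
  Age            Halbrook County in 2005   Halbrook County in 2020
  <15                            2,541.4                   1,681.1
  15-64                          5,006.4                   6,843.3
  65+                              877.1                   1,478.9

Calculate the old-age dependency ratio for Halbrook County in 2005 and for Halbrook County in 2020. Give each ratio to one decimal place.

Halbrook County in 2005: 877.1 / 5,006.4 × 100 = 17.5
Halbrook County in 2020: 1,478.9 / 6,843.3 × 100 = 21.6

Halbrook County in 2005: 17.5
Halbrook County in 2020: 21.6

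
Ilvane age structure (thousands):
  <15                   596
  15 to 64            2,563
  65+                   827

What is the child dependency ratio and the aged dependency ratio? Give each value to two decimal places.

Youth dependency ratio = 596 / 2,563 × 100 = 23.25
Old-age dependency ratio = 827 / 2,563 × 100 = 32.27

Youth dependency ratio: 23.25
Old-age dependency ratio: 32.27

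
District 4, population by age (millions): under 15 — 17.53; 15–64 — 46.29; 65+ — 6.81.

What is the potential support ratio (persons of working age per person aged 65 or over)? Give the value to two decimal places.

Potential support ratio: 6.80

Potential support ratio = 46.29 / 6.81 = 6.80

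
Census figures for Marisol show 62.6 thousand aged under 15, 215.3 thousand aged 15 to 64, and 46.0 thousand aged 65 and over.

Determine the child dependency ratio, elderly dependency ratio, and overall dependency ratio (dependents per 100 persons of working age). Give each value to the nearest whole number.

Youth dependency ratio: 29
Old-age dependency ratio: 21
Total dependency ratio: 50

Youth dependency ratio = 62.6 / 215.3 × 100 = 29
Old-age dependency ratio = 46.0 / 215.3 × 100 = 21
Total dependency ratio = (62.6 + 46.0) / 215.3 × 100 = 108.6 / 215.3 × 100 = 50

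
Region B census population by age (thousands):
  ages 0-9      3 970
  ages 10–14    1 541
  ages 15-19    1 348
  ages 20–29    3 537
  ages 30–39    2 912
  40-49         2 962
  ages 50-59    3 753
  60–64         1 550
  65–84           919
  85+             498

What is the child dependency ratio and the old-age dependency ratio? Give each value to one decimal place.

0–14: 3 970 + 1 541 = 5 511
15–64: 1 348 + 3 537 + 2 912 + 2 962 + 3 753 + 1 550 = 16 062
65+: 919 + 498 = 1 417
Youth dependency ratio = 5 511 / 16 062 × 100 = 34.3
Old-age dependency ratio = 1 417 / 16 062 × 100 = 8.8

Youth dependency ratio: 34.3
Old-age dependency ratio: 8.8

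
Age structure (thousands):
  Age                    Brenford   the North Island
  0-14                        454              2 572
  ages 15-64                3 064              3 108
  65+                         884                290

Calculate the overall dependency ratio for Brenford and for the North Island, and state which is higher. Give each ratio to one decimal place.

Brenford: 43.7
the North Island: 92.1
Higher: the North Island

Brenford: (454 + 884) / 3 064 × 100 = 1 338 / 3 064 × 100 = 43.7
the North Island: (2 572 + 290) / 3 108 × 100 = 2 862 / 3 108 × 100 = 92.1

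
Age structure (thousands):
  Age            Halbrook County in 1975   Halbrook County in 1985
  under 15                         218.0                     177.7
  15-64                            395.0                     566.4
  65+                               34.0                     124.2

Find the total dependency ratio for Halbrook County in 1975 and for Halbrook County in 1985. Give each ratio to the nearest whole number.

Halbrook County in 1975: 64
Halbrook County in 1985: 53

Halbrook County in 1975: (218.0 + 34.0) / 395.0 × 100 = 252.0 / 395.0 × 100 = 64
Halbrook County in 1985: (177.7 + 124.2) / 566.4 × 100 = 301.9 / 566.4 × 100 = 53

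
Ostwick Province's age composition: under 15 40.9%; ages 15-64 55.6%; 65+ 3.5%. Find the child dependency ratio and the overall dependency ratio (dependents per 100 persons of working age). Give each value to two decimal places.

Youth dependency ratio: 73.56
Total dependency ratio: 79.86

Youth dependency ratio = 40.9 / 55.6 × 100 = 73.56
Total dependency ratio = (40.9 + 3.5) / 55.6 × 100 = 44.4 / 55.6 × 100 = 79.86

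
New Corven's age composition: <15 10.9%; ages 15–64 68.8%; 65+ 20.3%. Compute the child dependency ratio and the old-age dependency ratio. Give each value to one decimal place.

Youth dependency ratio = 10.9 / 68.8 × 100 = 15.8
Old-age dependency ratio = 20.3 / 68.8 × 100 = 29.5

Youth dependency ratio: 15.8
Old-age dependency ratio: 29.5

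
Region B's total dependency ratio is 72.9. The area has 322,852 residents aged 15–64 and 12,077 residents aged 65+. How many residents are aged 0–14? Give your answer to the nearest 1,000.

Aged 0–14: 223,000

Total dependency ratio = (youth + elderly) / working-age × 100
72.9 = (Y + 12,077) / 322,852 × 100
⇒ 223,000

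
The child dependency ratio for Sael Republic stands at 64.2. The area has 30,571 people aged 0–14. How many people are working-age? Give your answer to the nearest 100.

Working-age: 47,600

Youth dependency ratio = youth / working-age × 100
64.2 = 30,571 / W × 100
⇒ 47,600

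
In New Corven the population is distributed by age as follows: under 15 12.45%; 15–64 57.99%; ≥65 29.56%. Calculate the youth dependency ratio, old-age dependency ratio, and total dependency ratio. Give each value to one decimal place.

Youth dependency ratio: 21.5
Old-age dependency ratio: 51.0
Total dependency ratio: 72.4

Youth dependency ratio = 12.45 / 57.99 × 100 = 21.5
Old-age dependency ratio = 29.56 / 57.99 × 100 = 51.0
Total dependency ratio = (12.45 + 29.56) / 57.99 × 100 = 42.01 / 57.99 × 100 = 72.4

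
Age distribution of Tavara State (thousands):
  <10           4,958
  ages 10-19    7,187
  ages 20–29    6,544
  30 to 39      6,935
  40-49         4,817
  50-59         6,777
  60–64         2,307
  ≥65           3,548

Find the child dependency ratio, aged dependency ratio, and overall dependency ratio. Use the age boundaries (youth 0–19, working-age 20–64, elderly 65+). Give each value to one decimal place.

0–19: 4,958 + 7,187 = 12,145
20–64: 6,544 + 6,935 + 4,817 + 6,777 + 2,307 = 27,380
65+: 3,548
Youth dependency ratio = 12,145 / 27,380 × 100 = 44.4
Old-age dependency ratio = 3,548 / 27,380 × 100 = 13.0
Total dependency ratio = (12,145 + 3,548) / 27,380 × 100 = 15,693 / 27,380 × 100 = 57.3

Youth dependency ratio: 44.4
Old-age dependency ratio: 13.0
Total dependency ratio: 57.3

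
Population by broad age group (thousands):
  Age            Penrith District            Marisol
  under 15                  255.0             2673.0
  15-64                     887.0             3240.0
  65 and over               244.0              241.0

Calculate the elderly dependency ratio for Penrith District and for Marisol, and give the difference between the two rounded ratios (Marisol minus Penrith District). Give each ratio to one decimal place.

Penrith District: 27.5
Marisol: 7.4
Difference: -20.1

Penrith District: 244.0 / 887.0 × 100 = 27.5
Marisol: 241.0 / 3240.0 × 100 = 7.4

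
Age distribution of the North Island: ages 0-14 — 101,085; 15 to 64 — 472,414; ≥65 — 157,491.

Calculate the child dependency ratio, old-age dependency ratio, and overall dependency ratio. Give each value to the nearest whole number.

Youth dependency ratio = 101,085 / 472,414 × 100 = 21
Old-age dependency ratio = 157,491 / 472,414 × 100 = 33
Total dependency ratio = (101,085 + 157,491) / 472,414 × 100 = 258,576 / 472,414 × 100 = 55

Youth dependency ratio: 21
Old-age dependency ratio: 33
Total dependency ratio: 55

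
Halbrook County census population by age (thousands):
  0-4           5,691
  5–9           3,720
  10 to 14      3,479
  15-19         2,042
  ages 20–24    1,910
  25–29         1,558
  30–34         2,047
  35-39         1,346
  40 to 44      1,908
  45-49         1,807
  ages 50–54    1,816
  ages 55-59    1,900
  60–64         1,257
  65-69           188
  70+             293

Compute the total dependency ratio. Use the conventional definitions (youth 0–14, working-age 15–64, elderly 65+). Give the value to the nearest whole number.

0–14: 5,691 + 3,720 + 3,479 = 12,890
15–64: 2,042 + 1,910 + 1,558 + 2,047 + 1,346 + 1,908 + 1,807 + 1,816 + 1,900 + 1,257 = 17,591
65+: 188 + 293 = 481
Total dependency ratio = (12,890 + 481) / 17,591 × 100 = 13,371 / 17,591 × 100 = 76

Total dependency ratio: 76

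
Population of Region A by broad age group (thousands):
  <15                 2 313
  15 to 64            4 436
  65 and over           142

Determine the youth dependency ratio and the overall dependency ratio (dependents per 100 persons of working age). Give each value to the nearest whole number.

Youth dependency ratio = 2 313 / 4 436 × 100 = 52
Total dependency ratio = (2 313 + 142) / 4 436 × 100 = 2 455 / 4 436 × 100 = 55

Youth dependency ratio: 52
Total dependency ratio: 55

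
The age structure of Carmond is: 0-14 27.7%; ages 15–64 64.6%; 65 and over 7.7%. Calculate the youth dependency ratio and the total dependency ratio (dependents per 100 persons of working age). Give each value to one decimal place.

Youth dependency ratio: 42.9
Total dependency ratio: 54.8

Youth dependency ratio = 27.7 / 64.6 × 100 = 42.9
Total dependency ratio = (27.7 + 7.7) / 64.6 × 100 = 35.4 / 64.6 × 100 = 54.8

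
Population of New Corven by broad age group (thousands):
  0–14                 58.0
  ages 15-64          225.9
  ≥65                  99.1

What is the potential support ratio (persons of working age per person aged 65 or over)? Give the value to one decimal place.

Potential support ratio = 225.9 / 99.1 = 2.3

Potential support ratio: 2.3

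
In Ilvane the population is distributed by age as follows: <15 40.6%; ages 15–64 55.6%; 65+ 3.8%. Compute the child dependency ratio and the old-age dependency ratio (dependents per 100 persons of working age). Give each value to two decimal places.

Youth dependency ratio: 73.02
Old-age dependency ratio: 6.83

Youth dependency ratio = 40.6 / 55.6 × 100 = 73.02
Old-age dependency ratio = 3.8 / 55.6 × 100 = 6.83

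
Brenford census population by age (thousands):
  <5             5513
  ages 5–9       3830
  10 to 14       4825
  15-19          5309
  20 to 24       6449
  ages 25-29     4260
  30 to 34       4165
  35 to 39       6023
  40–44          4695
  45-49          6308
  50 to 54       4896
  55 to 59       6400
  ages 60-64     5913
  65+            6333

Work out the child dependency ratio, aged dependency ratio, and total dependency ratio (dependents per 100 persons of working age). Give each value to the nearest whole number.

Youth dependency ratio: 26
Old-age dependency ratio: 12
Total dependency ratio: 38

0–14: 5513 + 3830 + 4825 = 14168
15–64: 5309 + 6449 + 4260 + 4165 + 6023 + 4695 + 6308 + 4896 + 6400 + 5913 = 54418
65+: 6333
Youth dependency ratio = 14168 / 54418 × 100 = 26
Old-age dependency ratio = 6333 / 54418 × 100 = 12
Total dependency ratio = (14168 + 6333) / 54418 × 100 = 20501 / 54418 × 100 = 38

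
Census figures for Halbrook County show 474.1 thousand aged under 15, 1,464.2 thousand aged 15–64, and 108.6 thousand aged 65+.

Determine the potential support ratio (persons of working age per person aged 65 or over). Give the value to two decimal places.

Potential support ratio = 1,464.2 / 108.6 = 13.48

Potential support ratio: 13.48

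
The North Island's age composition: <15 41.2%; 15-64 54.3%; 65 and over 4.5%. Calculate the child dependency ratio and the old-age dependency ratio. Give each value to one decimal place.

Youth dependency ratio = 41.2 / 54.3 × 100 = 75.9
Old-age dependency ratio = 4.5 / 54.3 × 100 = 8.3

Youth dependency ratio: 75.9
Old-age dependency ratio: 8.3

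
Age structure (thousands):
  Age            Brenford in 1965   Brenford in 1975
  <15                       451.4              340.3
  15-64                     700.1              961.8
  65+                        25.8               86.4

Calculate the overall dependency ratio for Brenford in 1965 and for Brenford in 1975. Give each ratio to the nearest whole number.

Brenford in 1965: 68
Brenford in 1975: 44

Brenford in 1965: (451.4 + 25.8) / 700.1 × 100 = 477.2 / 700.1 × 100 = 68
Brenford in 1975: (340.3 + 86.4) / 961.8 × 100 = 426.7 / 961.8 × 100 = 44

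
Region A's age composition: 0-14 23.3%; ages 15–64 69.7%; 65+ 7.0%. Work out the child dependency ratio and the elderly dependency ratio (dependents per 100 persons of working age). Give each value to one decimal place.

Youth dependency ratio = 23.3 / 69.7 × 100 = 33.4
Old-age dependency ratio = 7.0 / 69.7 × 100 = 10.0

Youth dependency ratio: 33.4
Old-age dependency ratio: 10.0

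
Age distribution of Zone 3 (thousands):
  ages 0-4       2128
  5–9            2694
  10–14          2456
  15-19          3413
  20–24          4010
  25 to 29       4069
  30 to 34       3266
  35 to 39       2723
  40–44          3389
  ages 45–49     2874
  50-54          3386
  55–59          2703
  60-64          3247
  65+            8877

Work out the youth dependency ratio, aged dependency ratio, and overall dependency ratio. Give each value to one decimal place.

Youth dependency ratio: 22.0
Old-age dependency ratio: 26.8
Total dependency ratio: 48.8

0–14: 2128 + 2694 + 2456 = 7278
15–64: 3413 + 4010 + 4069 + 3266 + 2723 + 3389 + 2874 + 3386 + 2703 + 3247 = 33080
65+: 8877
Youth dependency ratio = 7278 / 33080 × 100 = 22.0
Old-age dependency ratio = 8877 / 33080 × 100 = 26.8
Total dependency ratio = (7278 + 8877) / 33080 × 100 = 16155 / 33080 × 100 = 48.8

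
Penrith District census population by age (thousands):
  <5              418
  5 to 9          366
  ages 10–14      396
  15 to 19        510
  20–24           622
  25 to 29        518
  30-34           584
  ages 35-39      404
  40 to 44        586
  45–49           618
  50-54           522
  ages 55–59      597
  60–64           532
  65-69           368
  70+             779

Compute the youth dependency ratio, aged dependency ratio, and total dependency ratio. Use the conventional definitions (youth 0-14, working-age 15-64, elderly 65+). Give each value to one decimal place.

Youth dependency ratio: 21.5
Old-age dependency ratio: 20.9
Total dependency ratio: 42.4

0–14: 418 + 366 + 396 = 1,180
15–64: 510 + 622 + 518 + 584 + 404 + 586 + 618 + 522 + 597 + 532 = 5,493
65+: 368 + 779 = 1,147
Youth dependency ratio = 1,180 / 5,493 × 100 = 21.5
Old-age dependency ratio = 1,147 / 5,493 × 100 = 20.9
Total dependency ratio = (1,180 + 1,147) / 5,493 × 100 = 2,327 / 5,493 × 100 = 42.4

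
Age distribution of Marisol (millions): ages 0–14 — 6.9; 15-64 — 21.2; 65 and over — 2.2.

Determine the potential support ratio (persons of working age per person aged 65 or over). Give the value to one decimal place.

Potential support ratio: 9.6

Potential support ratio = 21.2 / 2.2 = 9.6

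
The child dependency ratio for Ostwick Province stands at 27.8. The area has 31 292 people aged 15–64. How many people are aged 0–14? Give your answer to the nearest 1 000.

Aged 0–14: 9 000

Youth dependency ratio = youth / working-age × 100
27.8 = Y / 31 292 × 100
⇒ 9 000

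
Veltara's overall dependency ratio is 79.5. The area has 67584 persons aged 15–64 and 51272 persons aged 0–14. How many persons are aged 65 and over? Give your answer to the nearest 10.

Total dependency ratio = (youth + elderly) / working-age × 100
79.5 = (51272 + E) / 67584 × 100
⇒ 2460

Aged 65 and over: 2460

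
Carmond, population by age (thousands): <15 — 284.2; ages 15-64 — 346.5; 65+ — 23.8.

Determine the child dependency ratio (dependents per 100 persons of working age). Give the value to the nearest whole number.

Youth dependency ratio: 82

Youth dependency ratio = 284.2 / 346.5 × 100 = 82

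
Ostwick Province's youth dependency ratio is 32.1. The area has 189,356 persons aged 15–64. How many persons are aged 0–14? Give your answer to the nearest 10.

Aged 0–14: 60,780

Youth dependency ratio = youth / working-age × 100
32.1 = Y / 189,356 × 100
⇒ 60,780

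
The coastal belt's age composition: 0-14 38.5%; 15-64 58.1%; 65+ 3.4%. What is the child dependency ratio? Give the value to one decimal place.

Youth dependency ratio: 66.3

Youth dependency ratio = 38.5 / 58.1 × 100 = 66.3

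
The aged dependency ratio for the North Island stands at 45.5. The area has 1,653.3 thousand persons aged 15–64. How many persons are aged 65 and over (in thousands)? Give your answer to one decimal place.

Old-age dependency ratio = elderly / working-age × 100
45.5 = E / 1,653.3 × 100
⇒ 752.3

Aged 65 and over: 752.3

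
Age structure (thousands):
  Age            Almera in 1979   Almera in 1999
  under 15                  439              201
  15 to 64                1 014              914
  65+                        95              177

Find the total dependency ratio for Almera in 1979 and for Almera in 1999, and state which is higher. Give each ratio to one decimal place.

Almera in 1979: 52.7
Almera in 1999: 41.4
Higher: Almera in 1979

Almera in 1979: (439 + 95) / 1 014 × 100 = 534 / 1 014 × 100 = 52.7
Almera in 1999: (201 + 177) / 914 × 100 = 378 / 914 × 100 = 41.4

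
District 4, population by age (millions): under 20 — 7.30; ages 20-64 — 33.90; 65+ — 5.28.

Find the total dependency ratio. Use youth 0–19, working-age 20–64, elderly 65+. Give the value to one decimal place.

Total dependency ratio: 37.1

Total dependency ratio = (7.30 + 5.28) / 33.90 × 100 = 12.58 / 33.90 × 100 = 37.1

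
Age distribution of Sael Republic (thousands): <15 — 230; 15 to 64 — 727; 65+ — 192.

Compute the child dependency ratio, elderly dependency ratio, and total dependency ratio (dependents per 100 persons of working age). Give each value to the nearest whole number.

Youth dependency ratio = 230 / 727 × 100 = 32
Old-age dependency ratio = 192 / 727 × 100 = 26
Total dependency ratio = (230 + 192) / 727 × 100 = 422 / 727 × 100 = 58

Youth dependency ratio: 32
Old-age dependency ratio: 26
Total dependency ratio: 58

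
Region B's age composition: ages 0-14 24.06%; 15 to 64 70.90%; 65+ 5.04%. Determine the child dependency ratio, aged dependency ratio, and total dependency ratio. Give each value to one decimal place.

Youth dependency ratio = 24.06 / 70.90 × 100 = 33.9
Old-age dependency ratio = 5.04 / 70.90 × 100 = 7.1
Total dependency ratio = (24.06 + 5.04) / 70.90 × 100 = 29.10 / 70.90 × 100 = 41.0

Youth dependency ratio: 33.9
Old-age dependency ratio: 7.1
Total dependency ratio: 41.0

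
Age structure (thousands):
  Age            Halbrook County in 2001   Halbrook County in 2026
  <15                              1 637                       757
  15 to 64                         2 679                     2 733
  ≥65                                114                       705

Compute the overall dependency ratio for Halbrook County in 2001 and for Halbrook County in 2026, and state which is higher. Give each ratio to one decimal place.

Halbrook County in 2001: 65.4
Halbrook County in 2026: 53.5
Higher: Halbrook County in 2001

Halbrook County in 2001: (1 637 + 114) / 2 679 × 100 = 1 751 / 2 679 × 100 = 65.4
Halbrook County in 2026: (757 + 705) / 2 733 × 100 = 1 462 / 2 733 × 100 = 53.5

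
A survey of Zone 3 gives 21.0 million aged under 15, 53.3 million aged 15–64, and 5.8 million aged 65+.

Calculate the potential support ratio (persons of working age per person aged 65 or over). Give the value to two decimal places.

Potential support ratio: 9.19

Potential support ratio = 53.3 / 5.8 = 9.19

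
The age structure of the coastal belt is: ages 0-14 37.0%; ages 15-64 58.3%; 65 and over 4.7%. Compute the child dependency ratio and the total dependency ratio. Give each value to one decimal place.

Youth dependency ratio: 63.5
Total dependency ratio: 71.5

Youth dependency ratio = 37.0 / 58.3 × 100 = 63.5
Total dependency ratio = (37.0 + 4.7) / 58.3 × 100 = 41.7 / 58.3 × 100 = 71.5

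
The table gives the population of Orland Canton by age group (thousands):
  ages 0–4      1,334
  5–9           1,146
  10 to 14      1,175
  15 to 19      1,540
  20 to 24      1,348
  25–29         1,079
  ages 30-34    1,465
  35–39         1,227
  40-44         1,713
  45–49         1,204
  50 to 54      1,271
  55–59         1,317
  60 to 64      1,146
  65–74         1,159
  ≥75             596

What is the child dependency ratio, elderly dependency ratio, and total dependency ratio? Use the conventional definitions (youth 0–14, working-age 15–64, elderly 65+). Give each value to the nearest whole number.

Youth dependency ratio: 27
Old-age dependency ratio: 13
Total dependency ratio: 41

0–14: 1,334 + 1,146 + 1,175 = 3,655
15–64: 1,540 + 1,348 + 1,079 + 1,465 + 1,227 + 1,713 + 1,204 + 1,271 + 1,317 + 1,146 = 13,310
65+: 1,159 + 596 = 1,755
Youth dependency ratio = 3,655 / 13,310 × 100 = 27
Old-age dependency ratio = 1,755 / 13,310 × 100 = 13
Total dependency ratio = (3,655 + 1,755) / 13,310 × 100 = 5,410 / 13,310 × 100 = 41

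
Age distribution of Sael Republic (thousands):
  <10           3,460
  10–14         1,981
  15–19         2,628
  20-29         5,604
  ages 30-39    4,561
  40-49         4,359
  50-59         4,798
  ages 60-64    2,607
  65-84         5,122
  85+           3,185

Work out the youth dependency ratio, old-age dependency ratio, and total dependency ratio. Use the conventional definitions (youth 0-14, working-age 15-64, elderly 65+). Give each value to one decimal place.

0–14: 3,460 + 1,981 = 5,441
15–64: 2,628 + 5,604 + 4,561 + 4,359 + 4,798 + 2,607 = 24,557
65+: 5,122 + 3,185 = 8,307
Youth dependency ratio = 5,441 / 24,557 × 100 = 22.2
Old-age dependency ratio = 8,307 / 24,557 × 100 = 33.8
Total dependency ratio = (5,441 + 8,307) / 24,557 × 100 = 13,748 / 24,557 × 100 = 56.0

Youth dependency ratio: 22.2
Old-age dependency ratio: 33.8
Total dependency ratio: 56.0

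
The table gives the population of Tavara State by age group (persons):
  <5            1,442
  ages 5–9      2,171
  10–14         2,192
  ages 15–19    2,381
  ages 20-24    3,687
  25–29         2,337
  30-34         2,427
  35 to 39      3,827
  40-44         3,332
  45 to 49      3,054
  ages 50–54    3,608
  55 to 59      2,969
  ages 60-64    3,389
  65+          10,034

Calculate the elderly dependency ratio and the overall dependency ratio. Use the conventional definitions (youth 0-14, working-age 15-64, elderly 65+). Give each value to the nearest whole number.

Old-age dependency ratio: 32
Total dependency ratio: 51

0–14: 1,442 + 2,171 + 2,192 = 5,805
15–64: 2,381 + 3,687 + 2,337 + 2,427 + 3,827 + 3,332 + 3,054 + 3,608 + 2,969 + 3,389 = 31,011
65+: 10,034
Old-age dependency ratio = 10,034 / 31,011 × 100 = 32
Total dependency ratio = (5,805 + 10,034) / 31,011 × 100 = 15,839 / 31,011 × 100 = 51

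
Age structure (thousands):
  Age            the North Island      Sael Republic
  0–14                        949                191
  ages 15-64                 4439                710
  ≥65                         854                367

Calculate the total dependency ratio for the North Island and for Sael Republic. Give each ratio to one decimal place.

the North Island: (949 + 854) / 4439 × 100 = 1803 / 4439 × 100 = 40.6
Sael Republic: (191 + 367) / 710 × 100 = 558 / 710 × 100 = 78.6

the North Island: 40.6
Sael Republic: 78.6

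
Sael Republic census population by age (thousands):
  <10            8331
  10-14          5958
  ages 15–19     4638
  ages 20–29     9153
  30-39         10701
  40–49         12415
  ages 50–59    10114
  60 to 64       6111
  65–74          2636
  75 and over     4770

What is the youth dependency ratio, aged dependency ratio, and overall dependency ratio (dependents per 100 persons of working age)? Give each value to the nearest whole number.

Youth dependency ratio: 27
Old-age dependency ratio: 14
Total dependency ratio: 41

0–14: 8331 + 5958 = 14289
15–64: 4638 + 9153 + 10701 + 12415 + 10114 + 6111 = 53132
65+: 2636 + 4770 = 7406
Youth dependency ratio = 14289 / 53132 × 100 = 27
Old-age dependency ratio = 7406 / 53132 × 100 = 14
Total dependency ratio = (14289 + 7406) / 53132 × 100 = 21695 / 53132 × 100 = 41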